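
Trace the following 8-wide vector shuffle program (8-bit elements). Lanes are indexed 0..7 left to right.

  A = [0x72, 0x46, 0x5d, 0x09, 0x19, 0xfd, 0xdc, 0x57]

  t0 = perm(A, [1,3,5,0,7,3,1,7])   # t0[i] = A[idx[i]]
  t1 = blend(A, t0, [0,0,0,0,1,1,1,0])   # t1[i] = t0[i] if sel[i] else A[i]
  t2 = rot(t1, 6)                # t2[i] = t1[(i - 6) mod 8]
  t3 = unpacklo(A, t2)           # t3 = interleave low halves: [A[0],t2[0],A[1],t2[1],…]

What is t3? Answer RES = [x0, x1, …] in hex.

→ t0 |46|09|fd|72|57|09|46|57|
→ t1 |72|46|5d|09|57|09|46|57|
→ t2 |5d|09|57|09|46|57|72|46|
→ t3 |72|5d|46|09|5d|57|09|09|

RES = [0x72, 0x5d, 0x46, 0x09, 0x5d, 0x57, 0x09, 0x09]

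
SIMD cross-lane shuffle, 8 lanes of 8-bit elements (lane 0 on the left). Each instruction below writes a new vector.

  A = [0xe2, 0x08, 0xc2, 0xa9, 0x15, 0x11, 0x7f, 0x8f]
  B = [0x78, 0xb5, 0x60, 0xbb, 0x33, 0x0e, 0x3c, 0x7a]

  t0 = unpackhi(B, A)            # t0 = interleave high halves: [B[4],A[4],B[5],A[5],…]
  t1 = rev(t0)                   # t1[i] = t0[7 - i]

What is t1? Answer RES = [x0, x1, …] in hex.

RES = [ 0x8f  0x7a  0x7f  0x3c  0x11  0x0e  0x15  0x33 ]

t0 = [0x33, 0x15, 0x0e, 0x11, 0x3c, 0x7f, 0x7a, 0x8f]
t1 = [0x8f, 0x7a, 0x7f, 0x3c, 0x11, 0x0e, 0x15, 0x33]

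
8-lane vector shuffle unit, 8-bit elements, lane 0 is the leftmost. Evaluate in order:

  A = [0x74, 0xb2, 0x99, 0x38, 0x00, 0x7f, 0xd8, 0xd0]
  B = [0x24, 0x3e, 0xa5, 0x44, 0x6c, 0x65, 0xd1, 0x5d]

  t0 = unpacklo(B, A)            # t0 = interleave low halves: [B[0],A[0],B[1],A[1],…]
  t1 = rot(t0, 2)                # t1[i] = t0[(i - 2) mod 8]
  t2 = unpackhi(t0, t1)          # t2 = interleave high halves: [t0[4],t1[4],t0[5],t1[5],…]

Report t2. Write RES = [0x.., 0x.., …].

RES = [0xa5, 0x3e, 0x99, 0xb2, 0x44, 0xa5, 0x38, 0x99]

  t0: 24 74 3e b2 a5 99 44 38
  t1: 44 38 24 74 3e b2 a5 99
  t2: a5 3e 99 b2 44 a5 38 99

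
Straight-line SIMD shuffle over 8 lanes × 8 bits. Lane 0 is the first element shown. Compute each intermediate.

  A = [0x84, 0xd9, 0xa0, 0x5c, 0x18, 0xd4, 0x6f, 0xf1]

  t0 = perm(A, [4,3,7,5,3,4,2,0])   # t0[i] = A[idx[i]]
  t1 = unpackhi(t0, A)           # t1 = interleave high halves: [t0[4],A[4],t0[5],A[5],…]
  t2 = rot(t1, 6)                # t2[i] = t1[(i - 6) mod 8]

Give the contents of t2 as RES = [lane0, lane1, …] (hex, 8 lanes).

→ t0 |18|5c|f1|d4|5c|18|a0|84|
→ t1 |5c|18|18|d4|a0|6f|84|f1|
→ t2 |18|d4|a0|6f|84|f1|5c|18|

RES = [ 0x18  0xd4  0xa0  0x6f  0x84  0xf1  0x5c  0x18 ]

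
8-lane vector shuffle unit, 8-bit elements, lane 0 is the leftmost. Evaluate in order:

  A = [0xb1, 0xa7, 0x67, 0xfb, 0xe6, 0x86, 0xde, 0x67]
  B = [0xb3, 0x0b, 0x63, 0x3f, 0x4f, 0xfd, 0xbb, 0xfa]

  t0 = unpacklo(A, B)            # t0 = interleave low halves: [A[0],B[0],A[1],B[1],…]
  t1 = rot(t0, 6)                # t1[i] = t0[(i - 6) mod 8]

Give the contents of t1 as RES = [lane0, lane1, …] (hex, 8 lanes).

RES = [0xa7, 0x0b, 0x67, 0x63, 0xfb, 0x3f, 0xb1, 0xb3]

→ t0 |b1|b3|a7|0b|67|63|fb|3f|
→ t1 |a7|0b|67|63|fb|3f|b1|b3|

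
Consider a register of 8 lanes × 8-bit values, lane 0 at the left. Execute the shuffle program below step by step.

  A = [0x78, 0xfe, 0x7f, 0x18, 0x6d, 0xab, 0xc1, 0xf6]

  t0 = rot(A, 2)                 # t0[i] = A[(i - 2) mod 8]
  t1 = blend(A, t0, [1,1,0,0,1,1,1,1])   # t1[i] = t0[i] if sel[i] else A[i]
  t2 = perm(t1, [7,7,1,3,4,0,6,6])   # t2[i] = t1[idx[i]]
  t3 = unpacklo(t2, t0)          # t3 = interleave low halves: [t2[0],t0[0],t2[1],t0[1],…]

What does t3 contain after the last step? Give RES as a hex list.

→ t0 |c1|f6|78|fe|7f|18|6d|ab|
→ t1 |c1|f6|7f|18|7f|18|6d|ab|
→ t2 |ab|ab|f6|18|7f|c1|6d|6d|
→ t3 |ab|c1|ab|f6|f6|78|18|fe|

RES = [ 0xab  0xc1  0xab  0xf6  0xf6  0x78  0x18  0xfe ]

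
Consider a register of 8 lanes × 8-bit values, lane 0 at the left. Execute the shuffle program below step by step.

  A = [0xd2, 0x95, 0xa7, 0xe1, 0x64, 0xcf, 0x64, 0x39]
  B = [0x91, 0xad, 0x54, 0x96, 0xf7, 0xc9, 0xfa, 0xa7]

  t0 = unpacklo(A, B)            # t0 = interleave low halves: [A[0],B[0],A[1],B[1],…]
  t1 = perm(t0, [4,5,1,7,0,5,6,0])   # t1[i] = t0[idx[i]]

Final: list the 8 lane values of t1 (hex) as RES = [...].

RES = [0xa7, 0x54, 0x91, 0x96, 0xd2, 0x54, 0xe1, 0xd2]

→ t0 |d2|91|95|ad|a7|54|e1|96|
→ t1 |a7|54|91|96|d2|54|e1|d2|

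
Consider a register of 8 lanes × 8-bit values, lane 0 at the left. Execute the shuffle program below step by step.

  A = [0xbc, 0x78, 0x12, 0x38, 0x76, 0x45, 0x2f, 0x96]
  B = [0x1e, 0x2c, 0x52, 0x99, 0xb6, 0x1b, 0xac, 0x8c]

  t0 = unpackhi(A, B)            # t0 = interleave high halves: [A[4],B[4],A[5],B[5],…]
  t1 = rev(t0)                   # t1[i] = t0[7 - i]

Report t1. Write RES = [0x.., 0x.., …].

RES = [ 0x8c  0x96  0xac  0x2f  0x1b  0x45  0xb6  0x76 ]

t0 = [0x76, 0xb6, 0x45, 0x1b, 0x2f, 0xac, 0x96, 0x8c]
t1 = [0x8c, 0x96, 0xac, 0x2f, 0x1b, 0x45, 0xb6, 0x76]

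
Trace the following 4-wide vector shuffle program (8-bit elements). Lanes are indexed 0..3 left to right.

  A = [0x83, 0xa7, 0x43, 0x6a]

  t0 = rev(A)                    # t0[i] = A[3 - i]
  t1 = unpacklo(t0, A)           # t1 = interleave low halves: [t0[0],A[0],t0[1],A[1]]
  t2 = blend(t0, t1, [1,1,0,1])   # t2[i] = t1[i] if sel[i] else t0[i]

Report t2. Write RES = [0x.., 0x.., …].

RES = [0x6a, 0x83, 0xa7, 0xa7]

  t0: 6a 43 a7 83
  t1: 6a 83 43 a7
  t2: 6a 83 a7 a7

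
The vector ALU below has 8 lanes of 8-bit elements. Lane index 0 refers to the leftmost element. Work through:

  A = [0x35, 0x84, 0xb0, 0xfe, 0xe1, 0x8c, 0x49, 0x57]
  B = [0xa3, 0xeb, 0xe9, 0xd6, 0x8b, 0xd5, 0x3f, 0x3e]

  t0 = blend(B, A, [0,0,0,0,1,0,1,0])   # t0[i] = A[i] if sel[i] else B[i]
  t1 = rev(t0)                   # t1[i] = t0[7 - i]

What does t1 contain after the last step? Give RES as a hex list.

→ t0 |a3|eb|e9|d6|e1|d5|49|3e|
→ t1 |3e|49|d5|e1|d6|e9|eb|a3|

RES = [ 0x3e  0x49  0xd5  0xe1  0xd6  0xe9  0xeb  0xa3 ]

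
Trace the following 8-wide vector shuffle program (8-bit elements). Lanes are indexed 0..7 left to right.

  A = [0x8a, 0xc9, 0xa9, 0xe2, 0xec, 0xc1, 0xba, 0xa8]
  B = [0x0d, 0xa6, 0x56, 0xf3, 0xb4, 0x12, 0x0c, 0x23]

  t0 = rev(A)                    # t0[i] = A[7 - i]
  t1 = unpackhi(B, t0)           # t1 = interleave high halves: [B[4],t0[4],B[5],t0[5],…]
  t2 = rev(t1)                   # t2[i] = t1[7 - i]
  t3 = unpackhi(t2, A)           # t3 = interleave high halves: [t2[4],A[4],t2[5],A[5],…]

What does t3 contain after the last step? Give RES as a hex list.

→ t0 |a8|ba|c1|ec|e2|a9|c9|8a|
→ t1 |b4|e2|12|a9|0c|c9|23|8a|
→ t2 |8a|23|c9|0c|a9|12|e2|b4|
→ t3 |a9|ec|12|c1|e2|ba|b4|a8|

RES = [ 0xa9  0xec  0x12  0xc1  0xe2  0xba  0xb4  0xa8 ]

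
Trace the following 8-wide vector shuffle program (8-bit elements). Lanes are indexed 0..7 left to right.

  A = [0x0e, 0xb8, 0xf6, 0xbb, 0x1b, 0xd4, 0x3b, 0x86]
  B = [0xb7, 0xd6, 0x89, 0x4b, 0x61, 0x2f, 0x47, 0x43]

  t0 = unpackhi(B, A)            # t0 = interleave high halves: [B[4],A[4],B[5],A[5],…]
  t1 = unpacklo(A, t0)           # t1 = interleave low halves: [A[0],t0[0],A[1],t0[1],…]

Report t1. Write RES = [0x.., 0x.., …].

→ t0 |61|1b|2f|d4|47|3b|43|86|
→ t1 |0e|61|b8|1b|f6|2f|bb|d4|

RES = [0x0e, 0x61, 0xb8, 0x1b, 0xf6, 0x2f, 0xbb, 0xd4]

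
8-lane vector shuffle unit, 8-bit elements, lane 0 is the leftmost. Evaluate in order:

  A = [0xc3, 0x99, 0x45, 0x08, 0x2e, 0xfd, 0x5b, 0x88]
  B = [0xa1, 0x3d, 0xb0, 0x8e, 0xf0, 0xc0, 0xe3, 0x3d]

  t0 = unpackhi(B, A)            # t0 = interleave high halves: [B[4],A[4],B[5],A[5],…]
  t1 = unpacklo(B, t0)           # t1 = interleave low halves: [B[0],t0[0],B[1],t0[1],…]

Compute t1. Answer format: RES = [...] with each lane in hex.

RES = [ 0xa1  0xf0  0x3d  0x2e  0xb0  0xc0  0x8e  0xfd ]

t0 = [0xf0, 0x2e, 0xc0, 0xfd, 0xe3, 0x5b, 0x3d, 0x88]
t1 = [0xa1, 0xf0, 0x3d, 0x2e, 0xb0, 0xc0, 0x8e, 0xfd]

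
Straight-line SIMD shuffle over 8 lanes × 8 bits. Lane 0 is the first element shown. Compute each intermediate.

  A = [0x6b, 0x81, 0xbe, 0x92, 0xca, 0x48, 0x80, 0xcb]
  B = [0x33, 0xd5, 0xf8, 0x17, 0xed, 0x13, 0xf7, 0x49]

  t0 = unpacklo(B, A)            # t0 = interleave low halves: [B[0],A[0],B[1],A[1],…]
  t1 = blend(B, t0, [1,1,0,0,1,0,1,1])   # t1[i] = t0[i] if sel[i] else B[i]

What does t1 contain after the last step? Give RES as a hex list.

→ t0 |33|6b|d5|81|f8|be|17|92|
→ t1 |33|6b|f8|17|f8|13|17|92|

RES = [ 0x33  0x6b  0xf8  0x17  0xf8  0x13  0x17  0x92 ]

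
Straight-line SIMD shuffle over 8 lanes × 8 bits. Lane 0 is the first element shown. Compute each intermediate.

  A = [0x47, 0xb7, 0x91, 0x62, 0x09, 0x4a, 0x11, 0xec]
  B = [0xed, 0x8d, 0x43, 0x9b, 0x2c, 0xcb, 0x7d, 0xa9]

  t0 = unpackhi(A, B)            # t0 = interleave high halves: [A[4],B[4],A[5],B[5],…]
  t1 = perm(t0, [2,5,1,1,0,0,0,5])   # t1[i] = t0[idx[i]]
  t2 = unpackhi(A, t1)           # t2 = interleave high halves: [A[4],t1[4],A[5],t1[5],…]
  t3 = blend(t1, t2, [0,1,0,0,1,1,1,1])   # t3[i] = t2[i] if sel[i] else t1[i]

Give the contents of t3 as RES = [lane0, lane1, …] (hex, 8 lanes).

t0 = [0x09, 0x2c, 0x4a, 0xcb, 0x11, 0x7d, 0xec, 0xa9]
t1 = [0x4a, 0x7d, 0x2c, 0x2c, 0x09, 0x09, 0x09, 0x7d]
t2 = [0x09, 0x09, 0x4a, 0x09, 0x11, 0x09, 0xec, 0x7d]
t3 = [0x4a, 0x09, 0x2c, 0x2c, 0x11, 0x09, 0xec, 0x7d]

RES = [ 0x4a  0x09  0x2c  0x2c  0x11  0x09  0xec  0x7d ]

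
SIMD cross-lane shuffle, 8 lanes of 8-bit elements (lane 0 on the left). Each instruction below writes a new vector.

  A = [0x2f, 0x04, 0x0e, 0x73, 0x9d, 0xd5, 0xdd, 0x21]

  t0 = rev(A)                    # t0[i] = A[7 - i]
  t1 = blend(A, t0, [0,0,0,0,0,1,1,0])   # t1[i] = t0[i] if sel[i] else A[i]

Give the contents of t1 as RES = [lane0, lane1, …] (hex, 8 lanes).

  t0: 21 dd d5 9d 73 0e 04 2f
  t1: 2f 04 0e 73 9d 0e 04 21

RES = [0x2f, 0x04, 0x0e, 0x73, 0x9d, 0x0e, 0x04, 0x21]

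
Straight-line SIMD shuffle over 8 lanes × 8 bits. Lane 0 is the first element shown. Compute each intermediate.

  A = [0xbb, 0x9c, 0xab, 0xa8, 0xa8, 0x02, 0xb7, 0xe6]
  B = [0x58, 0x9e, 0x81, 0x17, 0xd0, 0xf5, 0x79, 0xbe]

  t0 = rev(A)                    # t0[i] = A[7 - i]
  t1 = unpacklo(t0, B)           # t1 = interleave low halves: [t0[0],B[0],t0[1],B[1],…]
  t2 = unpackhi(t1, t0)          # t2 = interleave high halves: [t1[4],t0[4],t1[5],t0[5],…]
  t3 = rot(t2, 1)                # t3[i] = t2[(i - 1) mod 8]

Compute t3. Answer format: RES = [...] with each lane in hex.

RES = [0xbb, 0x02, 0xa8, 0x81, 0xab, 0xa8, 0x9c, 0x17]

  t0: e6 b7 02 a8 a8 ab 9c bb
  t1: e6 58 b7 9e 02 81 a8 17
  t2: 02 a8 81 ab a8 9c 17 bb
  t3: bb 02 a8 81 ab a8 9c 17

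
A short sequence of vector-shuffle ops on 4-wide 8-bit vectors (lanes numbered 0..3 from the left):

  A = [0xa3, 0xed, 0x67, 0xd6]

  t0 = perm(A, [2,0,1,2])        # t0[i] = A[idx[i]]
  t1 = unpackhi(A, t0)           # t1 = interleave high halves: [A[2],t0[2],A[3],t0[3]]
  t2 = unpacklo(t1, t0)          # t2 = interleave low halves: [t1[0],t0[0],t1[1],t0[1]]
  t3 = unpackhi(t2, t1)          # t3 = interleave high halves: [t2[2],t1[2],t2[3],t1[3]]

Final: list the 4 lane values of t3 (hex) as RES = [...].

  t0: 67 a3 ed 67
  t1: 67 ed d6 67
  t2: 67 67 ed a3
  t3: ed d6 a3 67

RES = [0xed, 0xd6, 0xa3, 0x67]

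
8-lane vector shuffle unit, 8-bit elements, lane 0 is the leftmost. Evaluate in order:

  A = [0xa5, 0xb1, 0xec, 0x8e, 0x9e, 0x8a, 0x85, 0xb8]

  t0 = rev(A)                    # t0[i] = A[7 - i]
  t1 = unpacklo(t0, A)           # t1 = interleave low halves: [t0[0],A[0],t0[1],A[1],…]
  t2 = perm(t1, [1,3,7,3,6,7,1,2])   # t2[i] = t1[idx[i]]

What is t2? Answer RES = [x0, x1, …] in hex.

  t0: b8 85 8a 9e 8e ec b1 a5
  t1: b8 a5 85 b1 8a ec 9e 8e
  t2: a5 b1 8e b1 9e 8e a5 85

RES = [0xa5, 0xb1, 0x8e, 0xb1, 0x9e, 0x8e, 0xa5, 0x85]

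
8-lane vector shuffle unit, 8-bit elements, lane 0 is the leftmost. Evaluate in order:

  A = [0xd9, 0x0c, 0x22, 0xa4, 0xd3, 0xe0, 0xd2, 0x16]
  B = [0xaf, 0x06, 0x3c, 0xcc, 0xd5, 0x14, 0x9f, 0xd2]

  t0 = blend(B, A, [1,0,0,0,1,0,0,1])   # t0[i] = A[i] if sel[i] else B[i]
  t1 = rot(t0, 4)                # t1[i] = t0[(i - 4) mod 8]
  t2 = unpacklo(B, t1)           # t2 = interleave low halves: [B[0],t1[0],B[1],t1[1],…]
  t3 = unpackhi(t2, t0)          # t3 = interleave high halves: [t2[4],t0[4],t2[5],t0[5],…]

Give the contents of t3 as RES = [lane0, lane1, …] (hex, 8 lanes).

→ t0 |d9|06|3c|cc|d3|14|9f|16|
→ t1 |d3|14|9f|16|d9|06|3c|cc|
→ t2 |af|d3|06|14|3c|9f|cc|16|
→ t3 |3c|d3|9f|14|cc|9f|16|16|

RES = [ 0x3c  0xd3  0x9f  0x14  0xcc  0x9f  0x16  0x16 ]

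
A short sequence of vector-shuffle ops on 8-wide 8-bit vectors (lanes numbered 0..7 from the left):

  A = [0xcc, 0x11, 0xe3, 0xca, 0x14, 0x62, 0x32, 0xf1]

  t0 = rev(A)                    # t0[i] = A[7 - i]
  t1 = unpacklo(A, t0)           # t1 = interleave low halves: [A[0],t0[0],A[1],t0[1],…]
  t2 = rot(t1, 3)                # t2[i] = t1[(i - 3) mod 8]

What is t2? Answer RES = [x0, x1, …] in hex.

→ t0 |f1|32|62|14|ca|e3|11|cc|
→ t1 |cc|f1|11|32|e3|62|ca|14|
→ t2 |62|ca|14|cc|f1|11|32|e3|

RES = [0x62, 0xca, 0x14, 0xcc, 0xf1, 0x11, 0x32, 0xe3]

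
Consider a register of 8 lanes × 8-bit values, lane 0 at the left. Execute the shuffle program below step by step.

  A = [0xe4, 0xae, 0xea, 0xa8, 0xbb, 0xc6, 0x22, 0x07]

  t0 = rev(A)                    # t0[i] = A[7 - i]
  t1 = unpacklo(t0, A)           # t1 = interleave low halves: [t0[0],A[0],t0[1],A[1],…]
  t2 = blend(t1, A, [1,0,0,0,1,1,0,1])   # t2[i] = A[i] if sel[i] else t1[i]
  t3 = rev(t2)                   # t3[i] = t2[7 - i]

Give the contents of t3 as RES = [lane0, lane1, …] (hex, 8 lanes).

RES = [ 0x07  0xbb  0xc6  0xbb  0xae  0x22  0xe4  0xe4 ]

t0 = [0x07, 0x22, 0xc6, 0xbb, 0xa8, 0xea, 0xae, 0xe4]
t1 = [0x07, 0xe4, 0x22, 0xae, 0xc6, 0xea, 0xbb, 0xa8]
t2 = [0xe4, 0xe4, 0x22, 0xae, 0xbb, 0xc6, 0xbb, 0x07]
t3 = [0x07, 0xbb, 0xc6, 0xbb, 0xae, 0x22, 0xe4, 0xe4]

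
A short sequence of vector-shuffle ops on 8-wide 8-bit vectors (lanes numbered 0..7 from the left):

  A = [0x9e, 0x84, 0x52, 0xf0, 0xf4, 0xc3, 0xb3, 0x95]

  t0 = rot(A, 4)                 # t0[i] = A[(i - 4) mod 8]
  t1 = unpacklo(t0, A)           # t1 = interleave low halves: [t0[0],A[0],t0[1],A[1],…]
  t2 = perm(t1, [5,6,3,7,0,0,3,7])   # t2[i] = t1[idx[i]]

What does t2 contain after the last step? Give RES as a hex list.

RES = [0x52, 0x95, 0x84, 0xf0, 0xf4, 0xf4, 0x84, 0xf0]

t0 = [0xf4, 0xc3, 0xb3, 0x95, 0x9e, 0x84, 0x52, 0xf0]
t1 = [0xf4, 0x9e, 0xc3, 0x84, 0xb3, 0x52, 0x95, 0xf0]
t2 = [0x52, 0x95, 0x84, 0xf0, 0xf4, 0xf4, 0x84, 0xf0]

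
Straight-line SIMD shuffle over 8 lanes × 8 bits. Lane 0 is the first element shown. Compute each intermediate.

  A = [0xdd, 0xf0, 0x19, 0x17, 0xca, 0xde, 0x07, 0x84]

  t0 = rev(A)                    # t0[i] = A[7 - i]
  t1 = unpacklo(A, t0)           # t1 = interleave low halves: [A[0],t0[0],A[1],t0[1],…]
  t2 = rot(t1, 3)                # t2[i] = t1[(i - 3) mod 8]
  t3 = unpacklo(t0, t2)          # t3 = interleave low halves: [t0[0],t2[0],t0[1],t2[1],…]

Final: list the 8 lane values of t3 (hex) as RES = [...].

→ t0 |84|07|de|ca|17|19|f0|dd|
→ t1 |dd|84|f0|07|19|de|17|ca|
→ t2 |de|17|ca|dd|84|f0|07|19|
→ t3 |84|de|07|17|de|ca|ca|dd|

RES = [ 0x84  0xde  0x07  0x17  0xde  0xca  0xca  0xdd ]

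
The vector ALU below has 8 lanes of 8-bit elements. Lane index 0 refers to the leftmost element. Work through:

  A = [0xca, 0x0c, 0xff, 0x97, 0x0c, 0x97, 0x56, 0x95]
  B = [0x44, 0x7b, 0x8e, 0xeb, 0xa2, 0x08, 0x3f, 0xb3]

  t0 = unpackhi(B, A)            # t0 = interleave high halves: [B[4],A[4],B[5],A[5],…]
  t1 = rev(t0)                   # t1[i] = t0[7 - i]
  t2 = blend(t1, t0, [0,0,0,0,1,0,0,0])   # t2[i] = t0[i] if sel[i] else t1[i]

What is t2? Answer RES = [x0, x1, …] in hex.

RES = [ 0x95  0xb3  0x56  0x3f  0x3f  0x08  0x0c  0xa2 ]

→ t0 |a2|0c|08|97|3f|56|b3|95|
→ t1 |95|b3|56|3f|97|08|0c|a2|
→ t2 |95|b3|56|3f|3f|08|0c|a2|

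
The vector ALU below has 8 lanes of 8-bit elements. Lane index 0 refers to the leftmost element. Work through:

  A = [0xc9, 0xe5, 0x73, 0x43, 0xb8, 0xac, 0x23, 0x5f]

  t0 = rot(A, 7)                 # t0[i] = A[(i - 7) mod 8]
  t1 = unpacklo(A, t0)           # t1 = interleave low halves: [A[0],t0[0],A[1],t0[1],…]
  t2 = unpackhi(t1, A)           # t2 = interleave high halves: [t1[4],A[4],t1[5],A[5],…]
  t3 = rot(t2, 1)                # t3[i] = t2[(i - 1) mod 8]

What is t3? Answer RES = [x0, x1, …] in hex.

→ t0 |e5|73|43|b8|ac|23|5f|c9|
→ t1 |c9|e5|e5|73|73|43|43|b8|
→ t2 |73|b8|43|ac|43|23|b8|5f|
→ t3 |5f|73|b8|43|ac|43|23|b8|

RES = [ 0x5f  0x73  0xb8  0x43  0xac  0x43  0x23  0xb8 ]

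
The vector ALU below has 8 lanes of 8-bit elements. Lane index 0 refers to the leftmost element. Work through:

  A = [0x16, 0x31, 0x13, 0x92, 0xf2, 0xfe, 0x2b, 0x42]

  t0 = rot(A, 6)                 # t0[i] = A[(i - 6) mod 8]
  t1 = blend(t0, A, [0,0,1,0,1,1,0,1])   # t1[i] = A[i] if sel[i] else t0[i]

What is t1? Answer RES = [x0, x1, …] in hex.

t0 = [0x13, 0x92, 0xf2, 0xfe, 0x2b, 0x42, 0x16, 0x31]
t1 = [0x13, 0x92, 0x13, 0xfe, 0xf2, 0xfe, 0x16, 0x42]

RES = [ 0x13  0x92  0x13  0xfe  0xf2  0xfe  0x16  0x42 ]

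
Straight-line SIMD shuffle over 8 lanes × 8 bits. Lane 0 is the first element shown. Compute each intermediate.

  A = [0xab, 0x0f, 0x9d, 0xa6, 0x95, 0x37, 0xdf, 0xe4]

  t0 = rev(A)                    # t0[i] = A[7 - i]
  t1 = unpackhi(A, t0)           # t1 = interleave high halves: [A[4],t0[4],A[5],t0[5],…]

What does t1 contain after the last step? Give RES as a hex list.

RES = [ 0x95  0xa6  0x37  0x9d  0xdf  0x0f  0xe4  0xab ]

t0 = [0xe4, 0xdf, 0x37, 0x95, 0xa6, 0x9d, 0x0f, 0xab]
t1 = [0x95, 0xa6, 0x37, 0x9d, 0xdf, 0x0f, 0xe4, 0xab]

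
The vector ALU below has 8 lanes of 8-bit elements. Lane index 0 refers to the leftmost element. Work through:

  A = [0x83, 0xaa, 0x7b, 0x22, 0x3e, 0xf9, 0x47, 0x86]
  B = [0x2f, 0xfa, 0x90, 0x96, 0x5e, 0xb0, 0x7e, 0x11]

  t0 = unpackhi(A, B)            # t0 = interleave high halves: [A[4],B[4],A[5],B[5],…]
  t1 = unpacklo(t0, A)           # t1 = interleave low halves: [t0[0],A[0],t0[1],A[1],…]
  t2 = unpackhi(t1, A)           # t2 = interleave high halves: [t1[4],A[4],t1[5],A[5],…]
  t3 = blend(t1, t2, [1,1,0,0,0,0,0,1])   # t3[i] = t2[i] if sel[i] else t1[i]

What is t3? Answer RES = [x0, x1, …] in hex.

  t0: 3e 5e f9 b0 47 7e 86 11
  t1: 3e 83 5e aa f9 7b b0 22
  t2: f9 3e 7b f9 b0 47 22 86
  t3: f9 3e 5e aa f9 7b b0 86

RES = [0xf9, 0x3e, 0x5e, 0xaa, 0xf9, 0x7b, 0xb0, 0x86]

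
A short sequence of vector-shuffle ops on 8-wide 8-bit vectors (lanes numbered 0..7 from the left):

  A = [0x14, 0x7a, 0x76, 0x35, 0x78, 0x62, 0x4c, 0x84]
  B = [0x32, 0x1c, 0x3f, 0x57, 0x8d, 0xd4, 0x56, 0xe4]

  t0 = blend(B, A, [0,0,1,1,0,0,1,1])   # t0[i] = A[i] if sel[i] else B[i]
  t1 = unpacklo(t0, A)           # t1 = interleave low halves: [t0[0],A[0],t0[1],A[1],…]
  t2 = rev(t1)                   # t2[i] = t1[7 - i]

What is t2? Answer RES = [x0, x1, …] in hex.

t0 = [0x32, 0x1c, 0x76, 0x35, 0x8d, 0xd4, 0x4c, 0x84]
t1 = [0x32, 0x14, 0x1c, 0x7a, 0x76, 0x76, 0x35, 0x35]
t2 = [0x35, 0x35, 0x76, 0x76, 0x7a, 0x1c, 0x14, 0x32]

RES = [0x35, 0x35, 0x76, 0x76, 0x7a, 0x1c, 0x14, 0x32]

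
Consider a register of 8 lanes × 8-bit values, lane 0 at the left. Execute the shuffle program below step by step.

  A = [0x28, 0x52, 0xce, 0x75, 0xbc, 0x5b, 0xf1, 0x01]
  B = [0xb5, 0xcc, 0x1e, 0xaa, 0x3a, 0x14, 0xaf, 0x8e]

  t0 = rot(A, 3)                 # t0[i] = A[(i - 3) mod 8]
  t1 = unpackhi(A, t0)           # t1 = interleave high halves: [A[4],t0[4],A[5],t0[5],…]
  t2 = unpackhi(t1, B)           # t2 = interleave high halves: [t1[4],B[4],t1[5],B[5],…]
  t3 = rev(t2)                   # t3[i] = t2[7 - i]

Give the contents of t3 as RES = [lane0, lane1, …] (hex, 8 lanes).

  t0: 5b f1 01 28 52 ce 75 bc
  t1: bc 52 5b ce f1 75 01 bc
  t2: f1 3a 75 14 01 af bc 8e
  t3: 8e bc af 01 14 75 3a f1

RES = [ 0x8e  0xbc  0xaf  0x01  0x14  0x75  0x3a  0xf1 ]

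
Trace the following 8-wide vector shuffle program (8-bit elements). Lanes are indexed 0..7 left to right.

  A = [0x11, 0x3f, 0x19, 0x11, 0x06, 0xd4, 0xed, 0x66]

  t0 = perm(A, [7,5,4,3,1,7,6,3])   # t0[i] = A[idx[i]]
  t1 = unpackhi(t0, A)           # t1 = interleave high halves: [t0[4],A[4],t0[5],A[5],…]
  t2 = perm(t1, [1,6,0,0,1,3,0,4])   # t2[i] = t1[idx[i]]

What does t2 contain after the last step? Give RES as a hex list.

  t0: 66 d4 06 11 3f 66 ed 11
  t1: 3f 06 66 d4 ed ed 11 66
  t2: 06 11 3f 3f 06 d4 3f ed

RES = [ 0x06  0x11  0x3f  0x3f  0x06  0xd4  0x3f  0xed ]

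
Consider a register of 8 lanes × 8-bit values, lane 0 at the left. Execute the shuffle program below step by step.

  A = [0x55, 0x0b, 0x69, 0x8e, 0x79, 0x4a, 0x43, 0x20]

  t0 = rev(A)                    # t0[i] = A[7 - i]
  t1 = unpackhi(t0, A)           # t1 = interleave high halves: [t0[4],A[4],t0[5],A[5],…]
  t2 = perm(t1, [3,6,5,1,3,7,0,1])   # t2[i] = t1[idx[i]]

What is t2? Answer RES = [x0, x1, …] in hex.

→ t0 |20|43|4a|79|8e|69|0b|55|
→ t1 |8e|79|69|4a|0b|43|55|20|
→ t2 |4a|55|43|79|4a|20|8e|79|

RES = [0x4a, 0x55, 0x43, 0x79, 0x4a, 0x20, 0x8e, 0x79]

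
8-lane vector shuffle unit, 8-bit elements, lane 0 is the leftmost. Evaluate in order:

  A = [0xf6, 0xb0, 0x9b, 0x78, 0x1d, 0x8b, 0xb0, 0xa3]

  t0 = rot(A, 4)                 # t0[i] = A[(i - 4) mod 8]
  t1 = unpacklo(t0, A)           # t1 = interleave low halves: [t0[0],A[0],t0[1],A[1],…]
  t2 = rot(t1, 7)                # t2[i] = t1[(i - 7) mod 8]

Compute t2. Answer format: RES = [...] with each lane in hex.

t0 = [0x1d, 0x8b, 0xb0, 0xa3, 0xf6, 0xb0, 0x9b, 0x78]
t1 = [0x1d, 0xf6, 0x8b, 0xb0, 0xb0, 0x9b, 0xa3, 0x78]
t2 = [0xf6, 0x8b, 0xb0, 0xb0, 0x9b, 0xa3, 0x78, 0x1d]

RES = [ 0xf6  0x8b  0xb0  0xb0  0x9b  0xa3  0x78  0x1d ]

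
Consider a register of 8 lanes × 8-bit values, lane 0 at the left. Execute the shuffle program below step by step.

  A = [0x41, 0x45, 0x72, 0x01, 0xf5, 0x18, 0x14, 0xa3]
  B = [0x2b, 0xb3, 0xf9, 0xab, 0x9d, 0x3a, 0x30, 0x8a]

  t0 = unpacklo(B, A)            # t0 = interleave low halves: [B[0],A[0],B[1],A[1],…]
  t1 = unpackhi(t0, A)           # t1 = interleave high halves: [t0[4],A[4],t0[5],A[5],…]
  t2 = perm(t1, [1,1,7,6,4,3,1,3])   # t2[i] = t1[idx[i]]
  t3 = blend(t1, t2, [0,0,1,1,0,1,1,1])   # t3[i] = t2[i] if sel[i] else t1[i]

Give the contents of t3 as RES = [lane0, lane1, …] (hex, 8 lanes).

  t0: 2b 41 b3 45 f9 72 ab 01
  t1: f9 f5 72 18 ab 14 01 a3
  t2: f5 f5 a3 01 ab 18 f5 18
  t3: f9 f5 a3 01 ab 18 f5 18

RES = [0xf9, 0xf5, 0xa3, 0x01, 0xab, 0x18, 0xf5, 0x18]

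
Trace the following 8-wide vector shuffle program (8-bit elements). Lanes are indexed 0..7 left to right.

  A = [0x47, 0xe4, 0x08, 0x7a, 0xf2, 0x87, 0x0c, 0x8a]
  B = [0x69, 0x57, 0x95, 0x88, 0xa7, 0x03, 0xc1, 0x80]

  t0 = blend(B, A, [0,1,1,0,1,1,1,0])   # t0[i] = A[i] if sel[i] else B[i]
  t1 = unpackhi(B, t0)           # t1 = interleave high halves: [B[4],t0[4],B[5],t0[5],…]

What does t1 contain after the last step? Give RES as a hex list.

RES = [ 0xa7  0xf2  0x03  0x87  0xc1  0x0c  0x80  0x80 ]

→ t0 |69|e4|08|88|f2|87|0c|80|
→ t1 |a7|f2|03|87|c1|0c|80|80|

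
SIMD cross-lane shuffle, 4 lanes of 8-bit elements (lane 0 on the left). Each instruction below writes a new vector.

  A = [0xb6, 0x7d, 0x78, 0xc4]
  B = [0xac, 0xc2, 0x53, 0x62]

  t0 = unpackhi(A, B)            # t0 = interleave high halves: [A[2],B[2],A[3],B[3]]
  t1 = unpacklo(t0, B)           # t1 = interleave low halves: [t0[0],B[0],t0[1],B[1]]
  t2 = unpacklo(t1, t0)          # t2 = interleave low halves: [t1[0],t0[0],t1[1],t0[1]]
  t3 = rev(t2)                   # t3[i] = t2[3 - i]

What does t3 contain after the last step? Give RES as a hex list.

  t0: 78 53 c4 62
  t1: 78 ac 53 c2
  t2: 78 78 ac 53
  t3: 53 ac 78 78

RES = [0x53, 0xac, 0x78, 0x78]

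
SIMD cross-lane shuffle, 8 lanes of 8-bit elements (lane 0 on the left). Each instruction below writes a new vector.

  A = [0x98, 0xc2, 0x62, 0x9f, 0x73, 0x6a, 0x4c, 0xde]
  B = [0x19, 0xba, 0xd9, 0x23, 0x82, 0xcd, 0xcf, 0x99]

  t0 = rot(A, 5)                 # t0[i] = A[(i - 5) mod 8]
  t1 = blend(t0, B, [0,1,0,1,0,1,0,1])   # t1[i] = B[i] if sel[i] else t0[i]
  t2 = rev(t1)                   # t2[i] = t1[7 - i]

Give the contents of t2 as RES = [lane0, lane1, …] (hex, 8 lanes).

→ t0 |9f|73|6a|4c|de|98|c2|62|
→ t1 |9f|ba|6a|23|de|cd|c2|99|
→ t2 |99|c2|cd|de|23|6a|ba|9f|

RES = [ 0x99  0xc2  0xcd  0xde  0x23  0x6a  0xba  0x9f ]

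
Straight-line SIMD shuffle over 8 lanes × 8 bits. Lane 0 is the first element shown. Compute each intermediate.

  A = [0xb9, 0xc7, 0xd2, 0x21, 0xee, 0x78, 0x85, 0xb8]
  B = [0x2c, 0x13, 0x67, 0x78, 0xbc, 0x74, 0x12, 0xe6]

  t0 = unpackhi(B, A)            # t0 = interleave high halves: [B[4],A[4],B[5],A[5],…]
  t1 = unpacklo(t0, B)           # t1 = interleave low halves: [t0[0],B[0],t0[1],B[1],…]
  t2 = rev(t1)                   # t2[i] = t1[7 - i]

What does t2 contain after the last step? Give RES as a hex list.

RES = [ 0x78  0x78  0x67  0x74  0x13  0xee  0x2c  0xbc ]

t0 = [0xbc, 0xee, 0x74, 0x78, 0x12, 0x85, 0xe6, 0xb8]
t1 = [0xbc, 0x2c, 0xee, 0x13, 0x74, 0x67, 0x78, 0x78]
t2 = [0x78, 0x78, 0x67, 0x74, 0x13, 0xee, 0x2c, 0xbc]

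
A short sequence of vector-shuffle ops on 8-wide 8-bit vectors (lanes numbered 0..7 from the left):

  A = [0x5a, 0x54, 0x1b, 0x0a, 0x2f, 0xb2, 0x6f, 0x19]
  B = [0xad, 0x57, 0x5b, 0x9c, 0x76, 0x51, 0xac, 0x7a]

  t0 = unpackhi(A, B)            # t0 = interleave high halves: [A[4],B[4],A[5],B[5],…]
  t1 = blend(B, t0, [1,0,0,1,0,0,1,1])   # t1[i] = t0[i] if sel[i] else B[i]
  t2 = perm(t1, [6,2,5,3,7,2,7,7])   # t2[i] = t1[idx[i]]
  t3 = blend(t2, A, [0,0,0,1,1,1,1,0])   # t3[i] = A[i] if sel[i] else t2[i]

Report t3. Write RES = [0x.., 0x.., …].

→ t0 |2f|76|b2|51|6f|ac|19|7a|
→ t1 |2f|57|5b|51|76|51|19|7a|
→ t2 |19|5b|51|51|7a|5b|7a|7a|
→ t3 |19|5b|51|0a|2f|b2|6f|7a|

RES = [0x19, 0x5b, 0x51, 0x0a, 0x2f, 0xb2, 0x6f, 0x7a]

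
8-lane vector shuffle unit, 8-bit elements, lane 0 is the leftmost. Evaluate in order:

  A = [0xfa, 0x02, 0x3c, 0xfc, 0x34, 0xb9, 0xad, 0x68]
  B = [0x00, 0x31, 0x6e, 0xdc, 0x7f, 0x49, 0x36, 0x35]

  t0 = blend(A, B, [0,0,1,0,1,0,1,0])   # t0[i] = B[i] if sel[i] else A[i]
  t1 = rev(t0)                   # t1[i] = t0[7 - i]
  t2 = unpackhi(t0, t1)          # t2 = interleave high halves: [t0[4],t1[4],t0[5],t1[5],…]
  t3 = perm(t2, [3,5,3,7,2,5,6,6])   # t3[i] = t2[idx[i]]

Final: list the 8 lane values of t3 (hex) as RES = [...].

  t0: fa 02 6e fc 7f b9 36 68
  t1: 68 36 b9 7f fc 6e 02 fa
  t2: 7f fc b9 6e 36 02 68 fa
  t3: 6e 02 6e fa b9 02 68 68

RES = [0x6e, 0x02, 0x6e, 0xfa, 0xb9, 0x02, 0x68, 0x68]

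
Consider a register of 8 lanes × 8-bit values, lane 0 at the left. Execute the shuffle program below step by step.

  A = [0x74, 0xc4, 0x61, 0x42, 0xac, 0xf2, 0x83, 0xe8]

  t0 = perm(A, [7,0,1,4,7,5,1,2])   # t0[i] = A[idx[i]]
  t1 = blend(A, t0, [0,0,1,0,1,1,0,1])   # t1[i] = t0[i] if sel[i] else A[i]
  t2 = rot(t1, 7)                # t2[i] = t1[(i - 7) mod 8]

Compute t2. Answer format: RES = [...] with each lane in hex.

RES = [ 0xc4  0xc4  0x42  0xe8  0xf2  0x83  0x61  0x74 ]

t0 = [0xe8, 0x74, 0xc4, 0xac, 0xe8, 0xf2, 0xc4, 0x61]
t1 = [0x74, 0xc4, 0xc4, 0x42, 0xe8, 0xf2, 0x83, 0x61]
t2 = [0xc4, 0xc4, 0x42, 0xe8, 0xf2, 0x83, 0x61, 0x74]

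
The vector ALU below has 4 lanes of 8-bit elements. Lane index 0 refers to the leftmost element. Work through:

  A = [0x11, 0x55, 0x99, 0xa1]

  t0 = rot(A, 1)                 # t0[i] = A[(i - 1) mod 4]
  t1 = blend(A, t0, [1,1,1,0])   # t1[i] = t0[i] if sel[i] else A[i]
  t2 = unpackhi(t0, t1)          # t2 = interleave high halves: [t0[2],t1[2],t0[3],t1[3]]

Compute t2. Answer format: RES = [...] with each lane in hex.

RES = [ 0x55  0x55  0x99  0xa1 ]

  t0: a1 11 55 99
  t1: a1 11 55 a1
  t2: 55 55 99 a1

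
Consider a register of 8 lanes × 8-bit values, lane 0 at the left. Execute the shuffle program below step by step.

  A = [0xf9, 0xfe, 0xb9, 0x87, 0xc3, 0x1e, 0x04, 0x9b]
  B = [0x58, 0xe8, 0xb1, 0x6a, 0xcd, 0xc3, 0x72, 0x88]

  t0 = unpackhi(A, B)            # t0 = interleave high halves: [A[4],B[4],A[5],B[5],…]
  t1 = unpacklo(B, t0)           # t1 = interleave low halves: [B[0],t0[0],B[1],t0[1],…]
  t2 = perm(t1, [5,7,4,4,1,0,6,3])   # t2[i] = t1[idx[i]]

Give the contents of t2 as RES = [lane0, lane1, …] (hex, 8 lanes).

  t0: c3 cd 1e c3 04 72 9b 88
  t1: 58 c3 e8 cd b1 1e 6a c3
  t2: 1e c3 b1 b1 c3 58 6a cd

RES = [ 0x1e  0xc3  0xb1  0xb1  0xc3  0x58  0x6a  0xcd ]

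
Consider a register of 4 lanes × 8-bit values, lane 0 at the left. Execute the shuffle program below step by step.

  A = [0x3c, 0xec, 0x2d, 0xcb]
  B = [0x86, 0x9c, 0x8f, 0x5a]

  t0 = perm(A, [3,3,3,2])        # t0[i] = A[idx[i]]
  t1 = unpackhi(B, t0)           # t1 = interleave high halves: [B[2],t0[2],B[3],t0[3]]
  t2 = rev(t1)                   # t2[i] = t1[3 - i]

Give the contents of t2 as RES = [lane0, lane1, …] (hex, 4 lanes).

RES = [0x2d, 0x5a, 0xcb, 0x8f]

  t0: cb cb cb 2d
  t1: 8f cb 5a 2d
  t2: 2d 5a cb 8f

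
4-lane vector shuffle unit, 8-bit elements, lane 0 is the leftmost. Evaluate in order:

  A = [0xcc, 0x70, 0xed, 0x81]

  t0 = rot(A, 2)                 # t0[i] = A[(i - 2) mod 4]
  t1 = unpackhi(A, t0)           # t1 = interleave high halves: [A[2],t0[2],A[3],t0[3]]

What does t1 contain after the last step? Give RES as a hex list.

RES = [0xed, 0xcc, 0x81, 0x70]

  t0: ed 81 cc 70
  t1: ed cc 81 70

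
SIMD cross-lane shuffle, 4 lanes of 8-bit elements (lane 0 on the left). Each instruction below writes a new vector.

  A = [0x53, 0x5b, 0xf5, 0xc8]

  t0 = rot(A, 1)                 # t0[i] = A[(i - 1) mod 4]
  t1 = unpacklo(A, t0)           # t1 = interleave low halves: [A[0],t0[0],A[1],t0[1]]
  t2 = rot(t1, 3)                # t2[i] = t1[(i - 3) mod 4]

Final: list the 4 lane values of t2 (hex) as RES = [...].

RES = [0xc8, 0x5b, 0x53, 0x53]

→ t0 |c8|53|5b|f5|
→ t1 |53|c8|5b|53|
→ t2 |c8|5b|53|53|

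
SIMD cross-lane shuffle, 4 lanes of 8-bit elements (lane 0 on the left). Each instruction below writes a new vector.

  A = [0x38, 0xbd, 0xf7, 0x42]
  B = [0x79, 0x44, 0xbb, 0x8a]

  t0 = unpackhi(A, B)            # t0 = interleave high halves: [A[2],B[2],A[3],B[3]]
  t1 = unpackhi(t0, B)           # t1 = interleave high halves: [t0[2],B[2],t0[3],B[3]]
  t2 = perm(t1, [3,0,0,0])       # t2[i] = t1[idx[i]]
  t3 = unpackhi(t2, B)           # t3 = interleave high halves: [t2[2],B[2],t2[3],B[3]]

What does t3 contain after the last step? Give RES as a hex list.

t0 = [0xf7, 0xbb, 0x42, 0x8a]
t1 = [0x42, 0xbb, 0x8a, 0x8a]
t2 = [0x8a, 0x42, 0x42, 0x42]
t3 = [0x42, 0xbb, 0x42, 0x8a]

RES = [0x42, 0xbb, 0x42, 0x8a]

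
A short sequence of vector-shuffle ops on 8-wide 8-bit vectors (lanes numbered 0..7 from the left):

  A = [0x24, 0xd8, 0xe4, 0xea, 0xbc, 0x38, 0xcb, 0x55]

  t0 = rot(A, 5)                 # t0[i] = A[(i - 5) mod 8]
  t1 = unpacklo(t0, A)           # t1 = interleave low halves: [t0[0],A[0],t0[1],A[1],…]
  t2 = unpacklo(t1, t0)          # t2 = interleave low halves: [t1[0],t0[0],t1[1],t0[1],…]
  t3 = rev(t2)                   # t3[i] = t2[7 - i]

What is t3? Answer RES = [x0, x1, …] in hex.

RES = [0xcb, 0xd8, 0x38, 0xbc, 0xbc, 0x24, 0xea, 0xea]

  t0: ea bc 38 cb 55 24 d8 e4
  t1: ea 24 bc d8 38 e4 cb ea
  t2: ea ea 24 bc bc 38 d8 cb
  t3: cb d8 38 bc bc 24 ea ea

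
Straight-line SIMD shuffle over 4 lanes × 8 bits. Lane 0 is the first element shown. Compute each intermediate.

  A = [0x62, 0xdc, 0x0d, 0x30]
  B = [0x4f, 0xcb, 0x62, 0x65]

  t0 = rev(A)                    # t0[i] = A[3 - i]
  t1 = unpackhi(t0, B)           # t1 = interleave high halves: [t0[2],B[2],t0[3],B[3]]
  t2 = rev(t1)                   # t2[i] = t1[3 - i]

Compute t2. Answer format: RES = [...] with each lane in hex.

  t0: 30 0d dc 62
  t1: dc 62 62 65
  t2: 65 62 62 dc

RES = [ 0x65  0x62  0x62  0xdc ]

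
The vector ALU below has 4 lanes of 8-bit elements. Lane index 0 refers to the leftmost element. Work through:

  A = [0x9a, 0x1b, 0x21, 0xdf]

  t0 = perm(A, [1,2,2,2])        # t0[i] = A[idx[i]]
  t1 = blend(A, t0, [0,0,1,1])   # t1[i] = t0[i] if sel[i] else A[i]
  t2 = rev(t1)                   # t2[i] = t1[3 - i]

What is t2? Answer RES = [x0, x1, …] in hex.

RES = [0x21, 0x21, 0x1b, 0x9a]

t0 = [0x1b, 0x21, 0x21, 0x21]
t1 = [0x9a, 0x1b, 0x21, 0x21]
t2 = [0x21, 0x21, 0x1b, 0x9a]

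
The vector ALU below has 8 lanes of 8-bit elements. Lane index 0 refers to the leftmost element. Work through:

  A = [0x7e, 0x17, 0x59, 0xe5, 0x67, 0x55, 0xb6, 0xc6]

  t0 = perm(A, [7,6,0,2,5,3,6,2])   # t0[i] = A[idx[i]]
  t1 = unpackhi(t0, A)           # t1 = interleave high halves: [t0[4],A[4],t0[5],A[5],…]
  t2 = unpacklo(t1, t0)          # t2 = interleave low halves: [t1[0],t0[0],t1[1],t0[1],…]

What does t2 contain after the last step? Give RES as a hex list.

RES = [ 0x55  0xc6  0x67  0xb6  0xe5  0x7e  0x55  0x59 ]

→ t0 |c6|b6|7e|59|55|e5|b6|59|
→ t1 |55|67|e5|55|b6|b6|59|c6|
→ t2 |55|c6|67|b6|e5|7e|55|59|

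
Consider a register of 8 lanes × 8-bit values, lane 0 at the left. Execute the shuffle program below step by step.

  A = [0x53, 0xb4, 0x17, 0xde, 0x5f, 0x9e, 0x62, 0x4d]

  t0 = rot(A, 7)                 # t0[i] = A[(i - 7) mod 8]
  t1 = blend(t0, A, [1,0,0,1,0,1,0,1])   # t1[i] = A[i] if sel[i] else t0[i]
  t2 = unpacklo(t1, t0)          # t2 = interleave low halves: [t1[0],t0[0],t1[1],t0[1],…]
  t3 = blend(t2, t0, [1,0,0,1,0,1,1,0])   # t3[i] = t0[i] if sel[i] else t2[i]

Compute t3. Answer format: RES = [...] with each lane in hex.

→ t0 |b4|17|de|5f|9e|62|4d|53|
→ t1 |53|17|de|de|9e|9e|4d|4d|
→ t2 |53|b4|17|17|de|de|de|5f|
→ t3 |b4|b4|17|5f|de|62|4d|5f|

RES = [ 0xb4  0xb4  0x17  0x5f  0xde  0x62  0x4d  0x5f ]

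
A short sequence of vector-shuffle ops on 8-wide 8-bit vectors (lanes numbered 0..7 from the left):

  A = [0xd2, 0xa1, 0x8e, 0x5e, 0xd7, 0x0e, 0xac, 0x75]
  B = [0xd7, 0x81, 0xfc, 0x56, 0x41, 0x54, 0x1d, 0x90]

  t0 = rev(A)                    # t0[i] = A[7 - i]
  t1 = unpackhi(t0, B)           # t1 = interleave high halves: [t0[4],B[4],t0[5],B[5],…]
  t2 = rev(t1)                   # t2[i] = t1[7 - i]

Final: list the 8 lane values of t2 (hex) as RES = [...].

→ t0 |75|ac|0e|d7|5e|8e|a1|d2|
→ t1 |5e|41|8e|54|a1|1d|d2|90|
→ t2 |90|d2|1d|a1|54|8e|41|5e|

RES = [ 0x90  0xd2  0x1d  0xa1  0x54  0x8e  0x41  0x5e ]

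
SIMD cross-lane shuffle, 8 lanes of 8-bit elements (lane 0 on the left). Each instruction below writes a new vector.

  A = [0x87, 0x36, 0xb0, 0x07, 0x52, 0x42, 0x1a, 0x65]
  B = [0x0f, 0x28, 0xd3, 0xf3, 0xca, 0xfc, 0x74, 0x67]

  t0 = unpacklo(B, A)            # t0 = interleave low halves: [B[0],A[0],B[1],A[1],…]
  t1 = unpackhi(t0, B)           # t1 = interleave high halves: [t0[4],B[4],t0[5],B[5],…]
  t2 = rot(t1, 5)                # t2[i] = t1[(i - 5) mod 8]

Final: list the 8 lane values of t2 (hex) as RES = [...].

t0 = [0x0f, 0x87, 0x28, 0x36, 0xd3, 0xb0, 0xf3, 0x07]
t1 = [0xd3, 0xca, 0xb0, 0xfc, 0xf3, 0x74, 0x07, 0x67]
t2 = [0xfc, 0xf3, 0x74, 0x07, 0x67, 0xd3, 0xca, 0xb0]

RES = [ 0xfc  0xf3  0x74  0x07  0x67  0xd3  0xca  0xb0 ]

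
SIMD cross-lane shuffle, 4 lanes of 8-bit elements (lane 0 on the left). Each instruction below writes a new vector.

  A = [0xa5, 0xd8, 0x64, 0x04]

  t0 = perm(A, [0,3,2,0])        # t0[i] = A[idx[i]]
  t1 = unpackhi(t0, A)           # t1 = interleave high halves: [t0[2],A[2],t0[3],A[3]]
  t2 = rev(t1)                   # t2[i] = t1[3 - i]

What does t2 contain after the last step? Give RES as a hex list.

  t0: a5 04 64 a5
  t1: 64 64 a5 04
  t2: 04 a5 64 64

RES = [0x04, 0xa5, 0x64, 0x64]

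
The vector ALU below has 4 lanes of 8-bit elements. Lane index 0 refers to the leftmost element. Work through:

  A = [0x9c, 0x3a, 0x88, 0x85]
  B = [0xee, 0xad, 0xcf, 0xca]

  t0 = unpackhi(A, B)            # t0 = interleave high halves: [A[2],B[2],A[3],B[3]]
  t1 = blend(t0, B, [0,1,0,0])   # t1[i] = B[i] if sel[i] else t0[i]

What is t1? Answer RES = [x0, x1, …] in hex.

→ t0 |88|cf|85|ca|
→ t1 |88|ad|85|ca|

RES = [0x88, 0xad, 0x85, 0xca]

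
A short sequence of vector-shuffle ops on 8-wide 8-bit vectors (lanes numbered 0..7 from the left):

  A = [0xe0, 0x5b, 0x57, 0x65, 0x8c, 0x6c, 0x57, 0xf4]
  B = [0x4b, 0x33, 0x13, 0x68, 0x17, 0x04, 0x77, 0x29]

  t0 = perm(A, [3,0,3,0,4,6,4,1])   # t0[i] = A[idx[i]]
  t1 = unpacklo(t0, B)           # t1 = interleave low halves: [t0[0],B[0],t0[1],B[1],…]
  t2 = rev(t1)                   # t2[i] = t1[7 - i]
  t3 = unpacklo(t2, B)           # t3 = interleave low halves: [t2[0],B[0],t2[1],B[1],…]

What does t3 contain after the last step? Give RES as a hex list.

RES = [ 0x68  0x4b  0xe0  0x33  0x13  0x13  0x65  0x68 ]

t0 = [0x65, 0xe0, 0x65, 0xe0, 0x8c, 0x57, 0x8c, 0x5b]
t1 = [0x65, 0x4b, 0xe0, 0x33, 0x65, 0x13, 0xe0, 0x68]
t2 = [0x68, 0xe0, 0x13, 0x65, 0x33, 0xe0, 0x4b, 0x65]
t3 = [0x68, 0x4b, 0xe0, 0x33, 0x13, 0x13, 0x65, 0x68]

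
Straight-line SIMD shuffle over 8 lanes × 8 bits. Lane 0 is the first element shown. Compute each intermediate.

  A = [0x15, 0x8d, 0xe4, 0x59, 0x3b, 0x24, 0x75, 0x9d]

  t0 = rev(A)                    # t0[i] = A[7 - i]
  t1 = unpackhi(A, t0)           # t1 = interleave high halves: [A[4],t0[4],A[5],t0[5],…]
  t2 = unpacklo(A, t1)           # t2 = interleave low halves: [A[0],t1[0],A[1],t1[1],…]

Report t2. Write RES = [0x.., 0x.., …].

RES = [ 0x15  0x3b  0x8d  0x59  0xe4  0x24  0x59  0xe4 ]

  t0: 9d 75 24 3b 59 e4 8d 15
  t1: 3b 59 24 e4 75 8d 9d 15
  t2: 15 3b 8d 59 e4 24 59 e4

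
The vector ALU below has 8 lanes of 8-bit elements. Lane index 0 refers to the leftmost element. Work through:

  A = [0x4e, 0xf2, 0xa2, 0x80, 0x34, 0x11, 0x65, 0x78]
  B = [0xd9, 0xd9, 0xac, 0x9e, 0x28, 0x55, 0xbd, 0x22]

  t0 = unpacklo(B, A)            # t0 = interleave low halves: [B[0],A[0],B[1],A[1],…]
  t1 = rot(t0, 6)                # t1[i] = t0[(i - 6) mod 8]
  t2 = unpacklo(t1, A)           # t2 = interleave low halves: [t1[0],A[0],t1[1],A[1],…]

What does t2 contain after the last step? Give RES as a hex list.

  t0: d9 4e d9 f2 ac a2 9e 80
  t1: d9 f2 ac a2 9e 80 d9 4e
  t2: d9 4e f2 f2 ac a2 a2 80

RES = [0xd9, 0x4e, 0xf2, 0xf2, 0xac, 0xa2, 0xa2, 0x80]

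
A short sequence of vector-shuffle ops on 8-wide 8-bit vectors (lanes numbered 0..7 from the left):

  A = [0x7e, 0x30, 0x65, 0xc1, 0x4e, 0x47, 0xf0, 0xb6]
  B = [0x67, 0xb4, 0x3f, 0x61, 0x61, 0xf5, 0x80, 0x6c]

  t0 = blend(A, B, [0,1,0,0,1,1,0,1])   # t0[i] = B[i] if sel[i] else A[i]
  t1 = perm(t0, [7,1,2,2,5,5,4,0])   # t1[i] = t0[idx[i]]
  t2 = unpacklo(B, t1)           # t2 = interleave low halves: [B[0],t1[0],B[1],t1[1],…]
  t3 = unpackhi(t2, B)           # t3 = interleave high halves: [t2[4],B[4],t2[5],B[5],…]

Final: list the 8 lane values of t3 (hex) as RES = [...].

→ t0 |7e|b4|65|c1|61|f5|f0|6c|
→ t1 |6c|b4|65|65|f5|f5|61|7e|
→ t2 |67|6c|b4|b4|3f|65|61|65|
→ t3 |3f|61|65|f5|61|80|65|6c|

RES = [0x3f, 0x61, 0x65, 0xf5, 0x61, 0x80, 0x65, 0x6c]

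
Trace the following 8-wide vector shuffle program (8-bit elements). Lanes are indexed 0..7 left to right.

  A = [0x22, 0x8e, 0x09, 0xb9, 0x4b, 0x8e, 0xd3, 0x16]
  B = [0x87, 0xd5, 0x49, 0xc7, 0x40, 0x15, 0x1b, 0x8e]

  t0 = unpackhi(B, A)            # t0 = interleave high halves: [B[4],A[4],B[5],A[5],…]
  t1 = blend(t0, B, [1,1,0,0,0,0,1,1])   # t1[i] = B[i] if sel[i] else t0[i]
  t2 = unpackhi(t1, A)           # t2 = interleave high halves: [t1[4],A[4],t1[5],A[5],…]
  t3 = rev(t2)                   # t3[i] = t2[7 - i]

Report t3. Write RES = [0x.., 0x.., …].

  t0: 40 4b 15 8e 1b d3 8e 16
  t1: 87 d5 15 8e 1b d3 1b 8e
  t2: 1b 4b d3 8e 1b d3 8e 16
  t3: 16 8e d3 1b 8e d3 4b 1b

RES = [0x16, 0x8e, 0xd3, 0x1b, 0x8e, 0xd3, 0x4b, 0x1b]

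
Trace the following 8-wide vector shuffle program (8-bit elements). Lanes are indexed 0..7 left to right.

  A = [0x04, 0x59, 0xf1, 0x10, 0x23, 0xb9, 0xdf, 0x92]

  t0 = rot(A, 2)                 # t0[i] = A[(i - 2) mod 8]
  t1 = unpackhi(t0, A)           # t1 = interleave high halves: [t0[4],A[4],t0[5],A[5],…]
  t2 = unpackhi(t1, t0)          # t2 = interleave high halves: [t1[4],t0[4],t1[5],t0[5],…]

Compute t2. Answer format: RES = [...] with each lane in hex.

RES = [ 0x23  0xf1  0xdf  0x10  0xb9  0x23  0x92  0xb9 ]

  t0: df 92 04 59 f1 10 23 b9
  t1: f1 23 10 b9 23 df b9 92
  t2: 23 f1 df 10 b9 23 92 b9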